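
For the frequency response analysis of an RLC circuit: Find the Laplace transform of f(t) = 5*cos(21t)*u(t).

Standard pair: cos(wt)*u(t) <-> s/(s^2+w^2)
With w = 21: L{5*cos(21t)*u(t)} = 5s/(s^2+441)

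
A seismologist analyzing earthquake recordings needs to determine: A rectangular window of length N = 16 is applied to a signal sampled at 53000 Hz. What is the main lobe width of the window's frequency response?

For a rectangular window of length N,
the main lobe width in frequency is 2*f_s/N.
= 2*53000/16 = 6625 Hz
This determines the minimum frequency separation for resolving two sinusoids.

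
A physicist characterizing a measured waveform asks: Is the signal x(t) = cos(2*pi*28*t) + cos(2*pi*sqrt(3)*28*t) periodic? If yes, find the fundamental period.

f1 = 28 Hz, f2 = 28*sqrt(3) Hz
Ratio f2/f1 = sqrt(3), which is irrational.
Since the frequency ratio is irrational, no common period exists.
The signal is not periodic.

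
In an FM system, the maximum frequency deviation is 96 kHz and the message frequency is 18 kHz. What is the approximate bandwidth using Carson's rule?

Carson's rule: BW = 2*(delta_f + f_m)
= 2*(96 + 18) kHz = 228 kHz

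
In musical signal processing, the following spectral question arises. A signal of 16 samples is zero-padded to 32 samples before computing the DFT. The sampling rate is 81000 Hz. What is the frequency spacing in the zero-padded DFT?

Original DFT: N = 16, resolution = f_s/N = 81000/16 = 10125/2 Hz
Zero-padded DFT: N = 32, resolution = f_s/N = 81000/32 = 10125/4 Hz
Zero-padding interpolates the spectrum (finer frequency grid)
but does NOT improve the true spectral resolution (ability to resolve close frequencies).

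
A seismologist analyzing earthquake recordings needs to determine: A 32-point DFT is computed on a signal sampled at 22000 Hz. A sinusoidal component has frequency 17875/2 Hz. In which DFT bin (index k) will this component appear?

DFT frequency resolution = f_s/N = 22000/32 = 1375/2 Hz
Bin index k = f_signal / resolution = 17875/2 / 1375/2 = 13
The signal frequency 17875/2 Hz falls in DFT bin k = 13.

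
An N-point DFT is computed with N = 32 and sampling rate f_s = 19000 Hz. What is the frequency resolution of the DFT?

DFT frequency resolution = f_s / N
= 19000 / 32 = 2375/4 Hz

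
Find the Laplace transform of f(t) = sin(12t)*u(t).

Standard pair: sin(wt)*u(t) <-> w/(s^2+w^2)
With w = 12: L{sin(12t)*u(t)} = 12/(s^2+144)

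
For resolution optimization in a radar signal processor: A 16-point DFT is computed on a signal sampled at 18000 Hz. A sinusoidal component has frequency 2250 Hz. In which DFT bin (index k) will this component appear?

DFT frequency resolution = f_s/N = 18000/16 = 1125 Hz
Bin index k = f_signal / resolution = 2250 / 1125 = 2
The signal frequency 2250 Hz falls in DFT bin k = 2.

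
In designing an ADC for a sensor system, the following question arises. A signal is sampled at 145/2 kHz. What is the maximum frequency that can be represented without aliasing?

The maximum frequency that can be represented without aliasing
is the Nyquist frequency: f_max = f_s / 2 = 145/2 kHz / 2 = 145/4 kHz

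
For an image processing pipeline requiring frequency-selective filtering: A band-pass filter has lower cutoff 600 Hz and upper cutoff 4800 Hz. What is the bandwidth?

Bandwidth = f_high - f_low
= 4800 Hz - 600 Hz = 4200 Hz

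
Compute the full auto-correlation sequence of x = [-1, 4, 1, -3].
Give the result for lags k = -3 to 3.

r_xx[k] = sum_m x[m]*x[m+k], indexed from 0, for k = -3 to 3:
  r_xx[-3] = x[3]*x[0] = 3
  r_xx[-2] = x[2]*x[0] + x[3]*x[1] = -13
  r_xx[-1] = x[1]*x[0] + x[2]*x[1] + x[3]*x[2] = -3
  r_xx[0] = x[0]*x[0] + x[1]*x[1] + x[2]*x[2] + x[3]*x[3] = 27
  r_xx[1] = x[0]*x[1] + x[1]*x[2] + x[2]*x[3] = -3
  r_xx[2] = x[0]*x[2] + x[1]*x[3] = -13
  r_xx[3] = x[0]*x[3] = 3
r_xx = [3, -13, -3, 27, -3, -13, 3]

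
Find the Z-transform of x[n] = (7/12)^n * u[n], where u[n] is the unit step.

The Z-transform of a^n * u[n] is z/(z-a) for |z| > |a|.
Here a = 7/12, so X(z) = z/(z - (7/12)) = 12z/(12z - 7)
ROC: |z| > 7/12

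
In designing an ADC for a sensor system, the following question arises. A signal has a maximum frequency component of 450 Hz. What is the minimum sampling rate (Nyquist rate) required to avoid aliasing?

By the Nyquist-Shannon sampling theorem,
the minimum sampling rate (Nyquist rate) must be at least 2 * f_max.
Nyquist rate = 2 * 450 Hz = 900 Hz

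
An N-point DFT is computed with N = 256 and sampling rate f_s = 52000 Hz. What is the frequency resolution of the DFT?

DFT frequency resolution = f_s / N
= 52000 / 256 = 1625/8 Hz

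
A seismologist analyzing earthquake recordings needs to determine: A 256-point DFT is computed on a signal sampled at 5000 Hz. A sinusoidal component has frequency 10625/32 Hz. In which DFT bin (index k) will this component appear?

DFT frequency resolution = f_s/N = 5000/256 = 625/32 Hz
Bin index k = f_signal / resolution = 10625/32 / 625/32 = 17
The signal frequency 10625/32 Hz falls in DFT bin k = 17.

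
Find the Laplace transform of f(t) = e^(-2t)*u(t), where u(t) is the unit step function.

Standard Laplace transform pair:
e^(-at)*u(t) <-> 1/(s+a)
With a = 2: L{e^(-2t)*u(t)} = 1/(s+2), ROC: Re(s) > -2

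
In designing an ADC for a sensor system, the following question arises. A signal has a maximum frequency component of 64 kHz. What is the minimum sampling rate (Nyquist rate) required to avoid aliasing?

By the Nyquist-Shannon sampling theorem,
the minimum sampling rate (Nyquist rate) must be at least 2 * f_max.
Nyquist rate = 2 * 64 kHz = 128 kHz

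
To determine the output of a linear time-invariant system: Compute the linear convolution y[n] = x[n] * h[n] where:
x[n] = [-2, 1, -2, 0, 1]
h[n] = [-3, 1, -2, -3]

y[n] = sum_k x[k]*h[n-k]. Output length = len(x) + len(h) - 1 = 5 + 4 - 1 = 8.
y[0] = -2*-3 = 6
y[1] = 1*-3 + -2*1 = -5
y[2] = -2*-3 + 1*1 + -2*-2 = 11
y[3] = 0*-3 + -2*1 + 1*-2 + -2*-3 = 2
y[4] = 1*-3 + 0*1 + -2*-2 + 1*-3 = -2
y[5] = 1*1 + 0*-2 + -2*-3 = 7
y[6] = 1*-2 + 0*-3 = -2
y[7] = 1*-3 = -3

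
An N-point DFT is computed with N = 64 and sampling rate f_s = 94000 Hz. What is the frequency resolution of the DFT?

DFT frequency resolution = f_s / N
= 94000 / 64 = 5875/4 Hz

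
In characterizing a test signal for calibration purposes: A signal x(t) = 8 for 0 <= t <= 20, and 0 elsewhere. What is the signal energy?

Energy = integral of |x(t)|^2 dt over the signal duration
= 8^2 * 20 = 64 * 20 = 1280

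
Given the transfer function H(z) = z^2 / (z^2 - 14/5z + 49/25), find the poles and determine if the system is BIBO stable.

Poles are roots of the denominator: z^2 - 14/5z + 49/25 = 0.
Quadratic formula: z = [-(-14/5) +/- sqrt((-14/5)^2 - 4*(49/25))] / 2
Discriminant = 196/25 - 196/25 = 0; sqrt = 0.
z = (14/5 +/- 0) / 2 = 7/5 (repeated root).
|p1| = 7/5, |p2| = 7/5.
For BIBO stability, all poles must lie inside the unit circle (|p| < 1).
System is UNSTABLE since at least one |p| >= 1.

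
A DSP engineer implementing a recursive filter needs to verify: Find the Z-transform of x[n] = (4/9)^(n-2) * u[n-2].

Time-shifting property: if X(z) = Z{x[n]}, then Z{x[n-d]} = z^(-d) * X(z)
X(z) = z/(z - 4/9) for x[n] = (4/9)^n * u[n]
Z{x[n-2]} = z^(-2) * z/(z - 4/9) = z^(-1)/(z - 4/9)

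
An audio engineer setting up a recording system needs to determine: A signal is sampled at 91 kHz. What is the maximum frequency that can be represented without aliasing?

The maximum frequency that can be represented without aliasing
is the Nyquist frequency: f_max = f_s / 2 = 91 kHz / 2 = 91/2 kHz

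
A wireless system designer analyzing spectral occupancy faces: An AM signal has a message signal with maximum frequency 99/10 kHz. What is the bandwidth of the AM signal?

In AM (double-sideband), the bandwidth is twice the message frequency.
BW = 2 * f_m = 2 * 99/10 kHz = 99/5 kHz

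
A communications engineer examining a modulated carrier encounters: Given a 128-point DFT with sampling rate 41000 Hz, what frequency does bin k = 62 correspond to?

The frequency of DFT bin k is: f_k = k * f_s / N
f_62 = 62 * 41000 / 128 = 158875/8 Hz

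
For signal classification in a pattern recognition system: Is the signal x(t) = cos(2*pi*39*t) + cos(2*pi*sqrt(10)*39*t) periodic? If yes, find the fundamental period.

f1 = 39 Hz, f2 = 39*sqrt(10) Hz
Ratio f2/f1 = sqrt(10), which is irrational.
Since the frequency ratio is irrational, no common period exists.
The signal is not periodic.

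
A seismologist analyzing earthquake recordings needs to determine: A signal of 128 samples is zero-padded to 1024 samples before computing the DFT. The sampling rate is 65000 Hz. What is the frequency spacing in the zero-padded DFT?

Original DFT: N = 128, resolution = f_s/N = 65000/128 = 8125/16 Hz
Zero-padded DFT: N = 1024, resolution = f_s/N = 65000/1024 = 8125/128 Hz
Zero-padding interpolates the spectrum (finer frequency grid)
but does NOT improve the true spectral resolution (ability to resolve close frequencies).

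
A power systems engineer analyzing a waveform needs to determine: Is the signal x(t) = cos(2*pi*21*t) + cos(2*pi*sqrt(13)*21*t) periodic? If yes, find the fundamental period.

f1 = 21 Hz, f2 = 21*sqrt(13) Hz
Ratio f2/f1 = sqrt(13), which is irrational.
Since the frequency ratio is irrational, no common period exists.
The signal is not periodic.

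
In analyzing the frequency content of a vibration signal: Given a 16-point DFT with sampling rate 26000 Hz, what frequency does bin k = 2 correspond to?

The frequency of DFT bin k is: f_k = k * f_s / N
f_2 = 2 * 26000 / 16 = 3250 Hz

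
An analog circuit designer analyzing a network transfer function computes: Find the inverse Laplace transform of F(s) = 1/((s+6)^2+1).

Standard pair: w/((s+a)^2+w^2) <-> e^(-at)*sin(wt)*u(t)
With a=6, w=1: f(t) = e^(-6t)*sin(t)*u(t)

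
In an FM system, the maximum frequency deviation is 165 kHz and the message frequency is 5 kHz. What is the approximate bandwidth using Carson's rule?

Carson's rule: BW = 2*(delta_f + f_m)
= 2*(165 + 5) kHz = 340 kHz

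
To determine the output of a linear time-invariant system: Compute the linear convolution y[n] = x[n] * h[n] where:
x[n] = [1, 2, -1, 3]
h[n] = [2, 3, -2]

y[n] = sum_k x[k]*h[n-k]. Output length = len(x) + len(h) - 1 = 4 + 3 - 1 = 6.
y[0] = 1*2 = 2
y[1] = 2*2 + 1*3 = 7
y[2] = -1*2 + 2*3 + 1*-2 = 2
y[3] = 3*2 + -1*3 + 2*-2 = -1
y[4] = 3*3 + -1*-2 = 11
y[5] = 3*-2 = -6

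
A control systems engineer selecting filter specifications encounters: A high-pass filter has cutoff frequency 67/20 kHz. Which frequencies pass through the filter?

A high-pass filter passes all frequencies above the cutoff frequency 67/20 kHz and attenuates lower frequencies.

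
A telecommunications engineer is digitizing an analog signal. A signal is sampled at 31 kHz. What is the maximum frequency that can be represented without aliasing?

The maximum frequency that can be represented without aliasing
is the Nyquist frequency: f_max = f_s / 2 = 31 kHz / 2 = 31/2 kHz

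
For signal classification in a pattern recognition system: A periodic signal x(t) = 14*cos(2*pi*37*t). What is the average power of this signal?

Average power of A*cos(wt) is A^2/2.
P = 14^2 / 2 = 196/2 = 98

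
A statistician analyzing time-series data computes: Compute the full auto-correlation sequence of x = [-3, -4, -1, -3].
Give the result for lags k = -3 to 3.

r_xx[k] = sum_m x[m]*x[m+k], indexed from 0, for k = -3 to 3:
  r_xx[-3] = x[3]*x[0] = 9
  r_xx[-2] = x[2]*x[0] + x[3]*x[1] = 15
  r_xx[-1] = x[1]*x[0] + x[2]*x[1] + x[3]*x[2] = 19
  r_xx[0] = x[0]*x[0] + x[1]*x[1] + x[2]*x[2] + x[3]*x[3] = 35
  r_xx[1] = x[0]*x[1] + x[1]*x[2] + x[2]*x[3] = 19
  r_xx[2] = x[0]*x[2] + x[1]*x[3] = 15
  r_xx[3] = x[0]*x[3] = 9
r_xx = [9, 15, 19, 35, 19, 15, 9]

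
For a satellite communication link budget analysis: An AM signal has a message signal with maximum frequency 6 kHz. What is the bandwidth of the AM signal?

In AM (double-sideband), the bandwidth is twice the message frequency.
BW = 2 * f_m = 2 * 6 kHz = 12 kHz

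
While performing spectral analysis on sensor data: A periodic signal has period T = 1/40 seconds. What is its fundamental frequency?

The fundamental frequency is the reciprocal of the period.
f = 1/T = 1/(1/40) = 40 Hz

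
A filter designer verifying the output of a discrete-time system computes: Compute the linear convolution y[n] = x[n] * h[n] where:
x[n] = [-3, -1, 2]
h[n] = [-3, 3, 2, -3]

y[n] = sum_k x[k]*h[n-k]. Output length = len(x) + len(h) - 1 = 3 + 4 - 1 = 6.
y[0] = -3*-3 = 9
y[1] = -1*-3 + -3*3 = -6
y[2] = 2*-3 + -1*3 + -3*2 = -15
y[3] = 2*3 + -1*2 + -3*-3 = 13
y[4] = 2*2 + -1*-3 = 7
y[5] = 2*-3 = -6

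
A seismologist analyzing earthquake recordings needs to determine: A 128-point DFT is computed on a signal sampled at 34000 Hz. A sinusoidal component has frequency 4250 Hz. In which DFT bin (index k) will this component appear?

DFT frequency resolution = f_s/N = 34000/128 = 2125/8 Hz
Bin index k = f_signal / resolution = 4250 / 2125/8 = 16
The signal frequency 4250 Hz falls in DFT bin k = 16.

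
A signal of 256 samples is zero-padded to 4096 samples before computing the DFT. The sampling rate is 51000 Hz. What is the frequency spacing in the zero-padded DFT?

Original DFT: N = 256, resolution = f_s/N = 51000/256 = 6375/32 Hz
Zero-padded DFT: N = 4096, resolution = f_s/N = 51000/4096 = 6375/512 Hz
Zero-padding interpolates the spectrum (finer frequency grid)
but does NOT improve the true spectral resolution (ability to resolve close frequencies).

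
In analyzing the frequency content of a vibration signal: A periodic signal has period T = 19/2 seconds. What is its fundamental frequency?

The fundamental frequency is the reciprocal of the period.
f = 1/T = 1/(19/2) = 2/19 Hz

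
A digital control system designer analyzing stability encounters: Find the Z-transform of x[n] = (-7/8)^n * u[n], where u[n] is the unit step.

The Z-transform of a^n * u[n] is z/(z-a) for |z| > |a|.
Here a = -7/8, so X(z) = z/(z - (-7/8)) = 8z/(8z + 7)
ROC: |z| > 7/8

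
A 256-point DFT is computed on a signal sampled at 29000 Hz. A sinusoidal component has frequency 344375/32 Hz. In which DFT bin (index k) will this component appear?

DFT frequency resolution = f_s/N = 29000/256 = 3625/32 Hz
Bin index k = f_signal / resolution = 344375/32 / 3625/32 = 95
The signal frequency 344375/32 Hz falls in DFT bin k = 95.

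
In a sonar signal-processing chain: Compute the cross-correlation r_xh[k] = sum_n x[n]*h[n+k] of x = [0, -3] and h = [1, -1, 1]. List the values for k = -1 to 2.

Both sequences indexed from 0 and zero outside their support.
Lags with overlap: k = -1 to 2.
  r_xh[-1] = x[1]*h[0] = -3
  r_xh[0] = x[0]*h[0] + x[1]*h[1] = 3
  r_xh[1] = x[0]*h[1] + x[1]*h[2] = -3
  r_xh[2] = x[0]*h[2] = 0
r_xh = [-3, 3, -3, 0] (for k = -1, ..., 2)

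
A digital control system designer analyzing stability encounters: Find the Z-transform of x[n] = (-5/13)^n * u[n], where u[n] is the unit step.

The Z-transform of a^n * u[n] is z/(z-a) for |z| > |a|.
Here a = -5/13, so X(z) = z/(z - (-5/13)) = 13z/(13z + 5)
ROC: |z| > 5/13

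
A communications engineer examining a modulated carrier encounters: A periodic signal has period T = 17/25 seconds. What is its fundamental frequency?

The fundamental frequency is the reciprocal of the period.
f = 1/T = 1/(17/25) = 25/17 Hz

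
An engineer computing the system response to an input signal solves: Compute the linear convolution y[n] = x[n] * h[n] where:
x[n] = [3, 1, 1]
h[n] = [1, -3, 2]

y[n] = sum_k x[k]*h[n-k]. Output length = len(x) + len(h) - 1 = 3 + 3 - 1 = 5.
y[0] = 3*1 = 3
y[1] = 1*1 + 3*-3 = -8
y[2] = 1*1 + 1*-3 + 3*2 = 4
y[3] = 1*-3 + 1*2 = -1
y[4] = 1*2 = 2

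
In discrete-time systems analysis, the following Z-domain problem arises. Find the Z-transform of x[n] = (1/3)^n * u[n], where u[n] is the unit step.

The Z-transform of a^n * u[n] is z/(z-a) for |z| > |a|.
Here a = 1/3, so X(z) = z/(z - (1/3)) = 3z/(3z - 1)
ROC: |z| > 1/3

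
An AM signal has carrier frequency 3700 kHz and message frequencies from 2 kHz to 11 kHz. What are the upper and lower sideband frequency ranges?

Upper sideband (USB) = fc + [fm_low, fm_high] = 3700 + [2, 11] = [3702, 3711] kHz
Lower sideband (LSB) = fc - [fm_high, fm_low] = 3700 - [11, 2] = [3689, 3698] kHz
Total occupied spectrum: 3689 kHz to 3711 kHz (plus carrier at 3700 kHz)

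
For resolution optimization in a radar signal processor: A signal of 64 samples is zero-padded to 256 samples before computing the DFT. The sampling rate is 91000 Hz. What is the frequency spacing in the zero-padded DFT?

Original DFT: N = 64, resolution = f_s/N = 91000/64 = 11375/8 Hz
Zero-padded DFT: N = 256, resolution = f_s/N = 91000/256 = 11375/32 Hz
Zero-padding interpolates the spectrum (finer frequency grid)
but does NOT improve the true spectral resolution (ability to resolve close frequencies).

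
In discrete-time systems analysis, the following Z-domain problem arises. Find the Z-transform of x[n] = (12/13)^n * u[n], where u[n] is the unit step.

The Z-transform of a^n * u[n] is z/(z-a) for |z| > |a|.
Here a = 12/13, so X(z) = z/(z - (12/13)) = 13z/(13z - 12)
ROC: |z| > 12/13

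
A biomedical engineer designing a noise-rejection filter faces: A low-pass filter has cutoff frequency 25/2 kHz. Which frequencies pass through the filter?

A low-pass filter passes all frequencies below the cutoff frequency 25/2 kHz and attenuates higher frequencies.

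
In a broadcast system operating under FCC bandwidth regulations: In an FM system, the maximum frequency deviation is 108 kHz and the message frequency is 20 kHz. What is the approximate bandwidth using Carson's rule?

Carson's rule: BW = 2*(delta_f + f_m)
= 2*(108 + 20) kHz = 256 kHz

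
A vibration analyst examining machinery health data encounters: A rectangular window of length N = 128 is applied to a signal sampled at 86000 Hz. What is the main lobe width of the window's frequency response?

For a rectangular window of length N,
the main lobe width in frequency is 2*f_s/N.
= 2*86000/128 = 5375/4 Hz
This determines the minimum frequency separation for resolving two sinusoids.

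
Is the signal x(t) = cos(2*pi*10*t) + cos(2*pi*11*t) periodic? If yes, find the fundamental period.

f1 = 10 Hz, f2 = 11 Hz
Period T1 = 1/10, T2 = 1/11
Ratio T1/T2 = 11/10, which is rational.
The signal is periodic with fundamental period T = 1/GCD(10,11) = 1 s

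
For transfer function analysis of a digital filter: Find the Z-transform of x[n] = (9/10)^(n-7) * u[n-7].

Time-shifting property: if X(z) = Z{x[n]}, then Z{x[n-d]} = z^(-d) * X(z)
X(z) = z/(z - 9/10) for x[n] = (9/10)^n * u[n]
Z{x[n-7]} = z^(-7) * z/(z - 9/10) = z^(-6)/(z - 9/10)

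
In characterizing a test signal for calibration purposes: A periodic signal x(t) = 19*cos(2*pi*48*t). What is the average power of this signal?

Average power of A*cos(wt) is A^2/2.
P = 19^2 / 2 = 361/2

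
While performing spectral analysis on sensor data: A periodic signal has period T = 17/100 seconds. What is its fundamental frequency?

The fundamental frequency is the reciprocal of the period.
f = 1/T = 1/(17/100) = 100/17 Hz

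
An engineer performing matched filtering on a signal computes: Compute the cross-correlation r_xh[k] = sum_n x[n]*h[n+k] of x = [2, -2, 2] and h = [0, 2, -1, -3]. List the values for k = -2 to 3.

Both sequences indexed from 0 and zero outside their support.
Lags with overlap: k = -2 to 3.
  r_xh[-2] = x[2]*h[0] = 0
  r_xh[-1] = x[1]*h[0] + x[2]*h[1] = 4
  r_xh[0] = x[0]*h[0] + x[1]*h[1] + x[2]*h[2] = -6
  r_xh[1] = x[0]*h[1] + x[1]*h[2] + x[2]*h[3] = 0
  r_xh[2] = x[0]*h[2] + x[1]*h[3] = 4
  r_xh[3] = x[0]*h[3] = -6
r_xh = [0, 4, -6, 0, 4, -6] (for k = -2, ..., 3)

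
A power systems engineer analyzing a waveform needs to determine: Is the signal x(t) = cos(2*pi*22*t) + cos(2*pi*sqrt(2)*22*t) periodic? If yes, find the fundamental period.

f1 = 22 Hz, f2 = 22*sqrt(2) Hz
Ratio f2/f1 = sqrt(2), which is irrational.
Since the frequency ratio is irrational, no common period exists.
The signal is not periodic.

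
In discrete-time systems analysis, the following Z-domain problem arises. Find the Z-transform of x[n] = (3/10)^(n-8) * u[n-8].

Time-shifting property: if X(z) = Z{x[n]}, then Z{x[n-d]} = z^(-d) * X(z)
X(z) = z/(z - 3/10) for x[n] = (3/10)^n * u[n]
Z{x[n-8]} = z^(-8) * z/(z - 3/10) = z^(-7)/(z - 3/10)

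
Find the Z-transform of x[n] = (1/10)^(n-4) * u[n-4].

Time-shifting property: if X(z) = Z{x[n]}, then Z{x[n-d]} = z^(-d) * X(z)
X(z) = z/(z - 1/10) for x[n] = (1/10)^n * u[n]
Z{x[n-4]} = z^(-4) * z/(z - 1/10) = z^(-3)/(z - 1/10)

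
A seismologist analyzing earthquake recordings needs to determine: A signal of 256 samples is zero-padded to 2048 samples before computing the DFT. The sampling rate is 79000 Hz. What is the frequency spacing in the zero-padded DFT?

Original DFT: N = 256, resolution = f_s/N = 79000/256 = 9875/32 Hz
Zero-padded DFT: N = 2048, resolution = f_s/N = 79000/2048 = 9875/256 Hz
Zero-padding interpolates the spectrum (finer frequency grid)
but does NOT improve the true spectral resolution (ability to resolve close frequencies).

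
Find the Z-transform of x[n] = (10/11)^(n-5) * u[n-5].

Time-shifting property: if X(z) = Z{x[n]}, then Z{x[n-d]} = z^(-d) * X(z)
X(z) = z/(z - 10/11) for x[n] = (10/11)^n * u[n]
Z{x[n-5]} = z^(-5) * z/(z - 10/11) = z^(-4)/(z - 10/11)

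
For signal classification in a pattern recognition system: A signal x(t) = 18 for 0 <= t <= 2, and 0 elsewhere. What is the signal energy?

Energy = integral of |x(t)|^2 dt over the signal duration
= 18^2 * 2 = 324 * 2 = 648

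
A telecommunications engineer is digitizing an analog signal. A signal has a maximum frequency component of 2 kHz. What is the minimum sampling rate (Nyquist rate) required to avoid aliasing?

By the Nyquist-Shannon sampling theorem,
the minimum sampling rate (Nyquist rate) must be at least 2 * f_max.
Nyquist rate = 2 * 2 kHz = 4 kHz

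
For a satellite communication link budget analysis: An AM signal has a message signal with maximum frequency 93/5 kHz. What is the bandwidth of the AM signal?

In AM (double-sideband), the bandwidth is twice the message frequency.
BW = 2 * f_m = 2 * 93/5 kHz = 186/5 kHz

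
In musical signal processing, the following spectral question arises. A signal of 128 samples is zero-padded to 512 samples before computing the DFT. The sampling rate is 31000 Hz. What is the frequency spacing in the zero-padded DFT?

Original DFT: N = 128, resolution = f_s/N = 31000/128 = 3875/16 Hz
Zero-padded DFT: N = 512, resolution = f_s/N = 31000/512 = 3875/64 Hz
Zero-padding interpolates the spectrum (finer frequency grid)
but does NOT improve the true spectral resolution (ability to resolve close frequencies).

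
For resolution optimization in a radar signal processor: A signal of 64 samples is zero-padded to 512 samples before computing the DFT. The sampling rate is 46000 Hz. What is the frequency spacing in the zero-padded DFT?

Original DFT: N = 64, resolution = f_s/N = 46000/64 = 2875/4 Hz
Zero-padded DFT: N = 512, resolution = f_s/N = 46000/512 = 2875/32 Hz
Zero-padding interpolates the spectrum (finer frequency grid)
but does NOT improve the true spectral resolution (ability to resolve close frequencies).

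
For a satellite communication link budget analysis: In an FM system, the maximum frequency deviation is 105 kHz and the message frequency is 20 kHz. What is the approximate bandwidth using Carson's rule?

Carson's rule: BW = 2*(delta_f + f_m)
= 2*(105 + 20) kHz = 250 kHz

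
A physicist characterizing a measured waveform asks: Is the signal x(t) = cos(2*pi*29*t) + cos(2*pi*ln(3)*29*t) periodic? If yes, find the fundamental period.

f1 = 29 Hz, f2 = 29*ln(3) Hz
Ratio f2/f1 = ln(3), which is irrational.
Since the frequency ratio is irrational, no common period exists.
The signal is not periodic.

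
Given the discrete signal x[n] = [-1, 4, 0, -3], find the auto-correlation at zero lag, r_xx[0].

The auto-correlation at zero lag r_xx[0] equals the signal energy.
r_xx[0] = sum of x[n]^2 = (-1)^2 + 4^2 + 0^2 + (-3)^2
= 1 + 16 + 0 + 9 = 26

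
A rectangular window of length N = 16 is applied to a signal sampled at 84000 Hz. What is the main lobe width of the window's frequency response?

For a rectangular window of length N,
the main lobe width in frequency is 2*f_s/N.
= 2*84000/16 = 10500 Hz
This determines the minimum frequency separation for resolving two sinusoids.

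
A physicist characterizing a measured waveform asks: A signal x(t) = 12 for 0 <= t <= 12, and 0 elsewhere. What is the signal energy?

Energy = integral of |x(t)|^2 dt over the signal duration
= 12^2 * 12 = 144 * 12 = 1728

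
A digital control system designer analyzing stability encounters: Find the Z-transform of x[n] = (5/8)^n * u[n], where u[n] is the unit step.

The Z-transform of a^n * u[n] is z/(z-a) for |z| > |a|.
Here a = 5/8, so X(z) = z/(z - (5/8)) = 8z/(8z - 5)
ROC: |z| > 5/8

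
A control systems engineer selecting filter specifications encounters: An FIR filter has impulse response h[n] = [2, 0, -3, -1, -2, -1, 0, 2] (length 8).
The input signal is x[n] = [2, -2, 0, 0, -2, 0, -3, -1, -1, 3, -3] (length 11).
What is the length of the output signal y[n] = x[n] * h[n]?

For linear convolution, the output length is:
len(y) = len(x) + len(h) - 1 = 11 + 8 - 1 = 18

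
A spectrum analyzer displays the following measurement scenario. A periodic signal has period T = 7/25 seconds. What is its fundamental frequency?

The fundamental frequency is the reciprocal of the period.
f = 1/T = 1/(7/25) = 25/7 Hz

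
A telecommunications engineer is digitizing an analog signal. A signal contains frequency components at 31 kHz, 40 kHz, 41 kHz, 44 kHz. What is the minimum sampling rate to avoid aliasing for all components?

The highest frequency component is f_max = 44 kHz.
Nyquist rate = 2 * f_max = 2 * 44 kHz = 88 kHz.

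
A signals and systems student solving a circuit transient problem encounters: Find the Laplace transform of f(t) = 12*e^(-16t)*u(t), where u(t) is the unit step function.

Standard Laplace transform pair:
e^(-at)*u(t) <-> 1/(s+a)
With a = 16: L{12*e^(-16t)*u(t)} = 12/(s+16), ROC: Re(s) > -16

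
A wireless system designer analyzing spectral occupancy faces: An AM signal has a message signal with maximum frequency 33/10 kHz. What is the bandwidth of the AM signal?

In AM (double-sideband), the bandwidth is twice the message frequency.
BW = 2 * f_m = 2 * 33/10 kHz = 33/5 kHz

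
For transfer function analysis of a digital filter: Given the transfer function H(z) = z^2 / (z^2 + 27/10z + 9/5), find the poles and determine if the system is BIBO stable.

Poles are roots of the denominator: z^2 + 27/10z + 9/5 = 0.
Quadratic formula: z = [-(27/10) +/- sqrt((27/10)^2 - 4*(9/5))] / 2
Discriminant = 729/100 - 36/5 = 9/100; sqrt = 3/10.
z = (-27/10 +/- 3/10) / 2 => z = -6/5 or z = -3/2.
|p1| = 6/5, |p2| = 3/2.
For BIBO stability, all poles must lie inside the unit circle (|p| < 1).
System is UNSTABLE since at least one |p| >= 1.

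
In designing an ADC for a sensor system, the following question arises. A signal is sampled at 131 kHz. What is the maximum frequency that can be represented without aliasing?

The maximum frequency that can be represented without aliasing
is the Nyquist frequency: f_max = f_s / 2 = 131 kHz / 2 = 131/2 kHz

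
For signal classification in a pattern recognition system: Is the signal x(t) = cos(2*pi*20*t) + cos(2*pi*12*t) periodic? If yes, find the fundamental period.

f1 = 20 Hz, f2 = 12 Hz
Period T1 = 1/20, T2 = 1/12
Ratio T1/T2 = 12/20, which is rational.
The signal is periodic with fundamental period T = 1/GCD(20,12) = 1/4 s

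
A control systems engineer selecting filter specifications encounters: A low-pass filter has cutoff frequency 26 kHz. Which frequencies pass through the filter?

A low-pass filter passes all frequencies below the cutoff frequency 26 kHz and attenuates higher frequencies.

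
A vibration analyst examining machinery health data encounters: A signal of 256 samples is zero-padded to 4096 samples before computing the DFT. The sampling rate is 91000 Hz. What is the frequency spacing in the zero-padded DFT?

Original DFT: N = 256, resolution = f_s/N = 91000/256 = 11375/32 Hz
Zero-padded DFT: N = 4096, resolution = f_s/N = 91000/4096 = 11375/512 Hz
Zero-padding interpolates the spectrum (finer frequency grid)
but does NOT improve the true spectral resolution (ability to resolve close frequencies).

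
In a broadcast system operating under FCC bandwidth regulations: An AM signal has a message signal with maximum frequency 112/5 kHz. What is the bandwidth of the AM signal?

In AM (double-sideband), the bandwidth is twice the message frequency.
BW = 2 * f_m = 2 * 112/5 kHz = 224/5 kHz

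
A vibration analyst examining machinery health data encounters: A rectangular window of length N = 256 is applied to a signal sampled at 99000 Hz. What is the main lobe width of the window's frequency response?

For a rectangular window of length N,
the main lobe width in frequency is 2*f_s/N.
= 2*99000/256 = 12375/16 Hz
This determines the minimum frequency separation for resolving two sinusoids.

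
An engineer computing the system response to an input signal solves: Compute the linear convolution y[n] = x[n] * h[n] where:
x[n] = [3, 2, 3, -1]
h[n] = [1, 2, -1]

y[n] = sum_k x[k]*h[n-k]. Output length = len(x) + len(h) - 1 = 4 + 3 - 1 = 6.
y[0] = 3*1 = 3
y[1] = 2*1 + 3*2 = 8
y[2] = 3*1 + 2*2 + 3*-1 = 4
y[3] = -1*1 + 3*2 + 2*-1 = 3
y[4] = -1*2 + 3*-1 = -5
y[5] = -1*-1 = 1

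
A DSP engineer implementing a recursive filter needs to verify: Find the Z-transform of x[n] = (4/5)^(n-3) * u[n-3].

Time-shifting property: if X(z) = Z{x[n]}, then Z{x[n-d]} = z^(-d) * X(z)
X(z) = z/(z - 4/5) for x[n] = (4/5)^n * u[n]
Z{x[n-3]} = z^(-3) * z/(z - 4/5) = z^(-2)/(z - 4/5)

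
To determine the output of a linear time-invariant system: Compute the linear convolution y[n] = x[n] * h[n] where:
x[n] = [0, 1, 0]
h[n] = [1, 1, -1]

y[n] = sum_k x[k]*h[n-k]. Output length = len(x) + len(h) - 1 = 3 + 3 - 1 = 5.
y[0] = 0*1 = 0
y[1] = 1*1 + 0*1 = 1
y[2] = 0*1 + 1*1 + 0*-1 = 1
y[3] = 0*1 + 1*-1 = -1
y[4] = 0*-1 = 0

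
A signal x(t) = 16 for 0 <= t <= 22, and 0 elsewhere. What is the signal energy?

Energy = integral of |x(t)|^2 dt over the signal duration
= 16^2 * 22 = 256 * 22 = 5632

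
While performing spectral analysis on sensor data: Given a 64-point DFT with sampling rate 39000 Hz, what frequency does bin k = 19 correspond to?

The frequency of DFT bin k is: f_k = k * f_s / N
f_19 = 19 * 39000 / 64 = 92625/8 Hz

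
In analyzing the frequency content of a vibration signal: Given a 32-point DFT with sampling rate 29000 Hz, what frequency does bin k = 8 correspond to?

The frequency of DFT bin k is: f_k = k * f_s / N
f_8 = 8 * 29000 / 32 = 7250 Hz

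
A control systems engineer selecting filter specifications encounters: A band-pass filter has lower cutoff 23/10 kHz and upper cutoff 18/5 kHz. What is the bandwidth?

Bandwidth = f_high - f_low
= 18/5 kHz - 23/10 kHz = 13/10 kHz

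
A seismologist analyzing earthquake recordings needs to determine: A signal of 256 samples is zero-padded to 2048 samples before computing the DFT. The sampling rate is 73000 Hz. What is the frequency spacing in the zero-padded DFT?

Original DFT: N = 256, resolution = f_s/N = 73000/256 = 9125/32 Hz
Zero-padded DFT: N = 2048, resolution = f_s/N = 73000/2048 = 9125/256 Hz
Zero-padding interpolates the spectrum (finer frequency grid)
but does NOT improve the true spectral resolution (ability to resolve close frequencies).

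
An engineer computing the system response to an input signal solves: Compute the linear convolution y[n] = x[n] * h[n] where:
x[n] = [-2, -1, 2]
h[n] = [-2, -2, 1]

y[n] = sum_k x[k]*h[n-k]. Output length = len(x) + len(h) - 1 = 3 + 3 - 1 = 5.
y[0] = -2*-2 = 4
y[1] = -1*-2 + -2*-2 = 6
y[2] = 2*-2 + -1*-2 + -2*1 = -4
y[3] = 2*-2 + -1*1 = -5
y[4] = 2*1 = 2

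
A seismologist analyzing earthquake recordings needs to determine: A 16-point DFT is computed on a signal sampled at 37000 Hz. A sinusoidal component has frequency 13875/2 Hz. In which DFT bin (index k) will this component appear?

DFT frequency resolution = f_s/N = 37000/16 = 4625/2 Hz
Bin index k = f_signal / resolution = 13875/2 / 4625/2 = 3
The signal frequency 13875/2 Hz falls in DFT bin k = 3.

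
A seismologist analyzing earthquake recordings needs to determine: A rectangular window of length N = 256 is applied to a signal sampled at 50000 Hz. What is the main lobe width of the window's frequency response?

For a rectangular window of length N,
the main lobe width in frequency is 2*f_s/N.
= 2*50000/256 = 3125/8 Hz
This determines the minimum frequency separation for resolving two sinusoids.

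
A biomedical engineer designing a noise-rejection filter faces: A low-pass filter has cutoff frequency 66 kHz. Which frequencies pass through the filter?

A low-pass filter passes all frequencies below the cutoff frequency 66 kHz and attenuates higher frequencies.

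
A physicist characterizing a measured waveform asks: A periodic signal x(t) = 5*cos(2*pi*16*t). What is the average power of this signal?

Average power of A*cos(wt) is A^2/2.
P = 5^2 / 2 = 25/2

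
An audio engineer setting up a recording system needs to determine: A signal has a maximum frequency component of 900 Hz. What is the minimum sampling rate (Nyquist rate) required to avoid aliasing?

By the Nyquist-Shannon sampling theorem,
the minimum sampling rate (Nyquist rate) must be at least 2 * f_max.
Nyquist rate = 2 * 900 Hz = 1800 Hz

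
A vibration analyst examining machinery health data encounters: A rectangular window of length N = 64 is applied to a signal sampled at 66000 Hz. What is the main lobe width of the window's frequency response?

For a rectangular window of length N,
the main lobe width in frequency is 2*f_s/N.
= 2*66000/64 = 4125/2 Hz
This determines the minimum frequency separation for resolving two sinusoids.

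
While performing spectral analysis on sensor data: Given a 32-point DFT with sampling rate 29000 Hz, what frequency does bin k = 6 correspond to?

The frequency of DFT bin k is: f_k = k * f_s / N
f_6 = 6 * 29000 / 32 = 10875/2 Hz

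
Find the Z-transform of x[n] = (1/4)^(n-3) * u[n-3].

Time-shifting property: if X(z) = Z{x[n]}, then Z{x[n-d]} = z^(-d) * X(z)
X(z) = z/(z - 1/4) for x[n] = (1/4)^n * u[n]
Z{x[n-3]} = z^(-3) * z/(z - 1/4) = z^(-2)/(z - 1/4)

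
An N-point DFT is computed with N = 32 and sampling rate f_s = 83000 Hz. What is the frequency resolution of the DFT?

DFT frequency resolution = f_s / N
= 83000 / 32 = 10375/4 Hz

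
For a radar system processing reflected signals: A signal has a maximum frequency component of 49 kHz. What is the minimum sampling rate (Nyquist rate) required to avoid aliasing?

By the Nyquist-Shannon sampling theorem,
the minimum sampling rate (Nyquist rate) must be at least 2 * f_max.
Nyquist rate = 2 * 49 kHz = 98 kHz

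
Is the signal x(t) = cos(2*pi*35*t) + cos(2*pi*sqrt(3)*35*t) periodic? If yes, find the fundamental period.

f1 = 35 Hz, f2 = 35*sqrt(3) Hz
Ratio f2/f1 = sqrt(3), which is irrational.
Since the frequency ratio is irrational, no common period exists.
The signal is not periodic.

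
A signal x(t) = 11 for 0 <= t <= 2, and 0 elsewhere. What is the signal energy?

Energy = integral of |x(t)|^2 dt over the signal duration
= 11^2 * 2 = 121 * 2 = 242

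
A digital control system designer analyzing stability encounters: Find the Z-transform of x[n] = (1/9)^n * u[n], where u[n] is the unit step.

The Z-transform of a^n * u[n] is z/(z-a) for |z| > |a|.
Here a = 1/9, so X(z) = z/(z - (1/9)) = 9z/(9z - 1)
ROC: |z| > 1/9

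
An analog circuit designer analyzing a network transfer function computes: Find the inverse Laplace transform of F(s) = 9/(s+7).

Standard pair: k/(s+a) <-> k*e^(-at)*u(t)
With k=9, a=7: f(t) = 9*e^(-7t)*u(t)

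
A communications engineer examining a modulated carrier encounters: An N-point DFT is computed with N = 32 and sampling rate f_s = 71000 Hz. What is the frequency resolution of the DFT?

DFT frequency resolution = f_s / N
= 71000 / 32 = 8875/4 Hz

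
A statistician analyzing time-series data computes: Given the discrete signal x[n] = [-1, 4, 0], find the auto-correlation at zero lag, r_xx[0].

The auto-correlation at zero lag r_xx[0] equals the signal energy.
r_xx[0] = sum of x[n]^2 = (-1)^2 + 4^2 + 0^2
= 1 + 16 + 0 = 17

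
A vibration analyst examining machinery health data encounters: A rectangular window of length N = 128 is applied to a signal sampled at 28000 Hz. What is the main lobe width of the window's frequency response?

For a rectangular window of length N,
the main lobe width in frequency is 2*f_s/N.
= 2*28000/128 = 875/2 Hz
This determines the minimum frequency separation for resolving two sinusoids.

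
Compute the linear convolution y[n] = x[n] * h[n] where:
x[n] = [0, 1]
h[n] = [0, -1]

y[n] = sum_k x[k]*h[n-k]. Output length = len(x) + len(h) - 1 = 2 + 2 - 1 = 3.
y[0] = 0*0 = 0
y[1] = 1*0 + 0*-1 = 0
y[2] = 1*-1 = -1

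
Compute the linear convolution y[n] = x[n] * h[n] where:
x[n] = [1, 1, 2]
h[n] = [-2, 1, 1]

y[n] = sum_k x[k]*h[n-k]. Output length = len(x) + len(h) - 1 = 3 + 3 - 1 = 5.
y[0] = 1*-2 = -2
y[1] = 1*-2 + 1*1 = -1
y[2] = 2*-2 + 1*1 + 1*1 = -2
y[3] = 2*1 + 1*1 = 3
y[4] = 2*1 = 2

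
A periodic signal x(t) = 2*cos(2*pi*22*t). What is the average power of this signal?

Average power of A*cos(wt) is A^2/2.
P = 2^2 / 2 = 4/2 = 2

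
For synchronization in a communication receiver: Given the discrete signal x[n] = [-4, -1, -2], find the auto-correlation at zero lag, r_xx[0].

The auto-correlation at zero lag r_xx[0] equals the signal energy.
r_xx[0] = sum of x[n]^2 = (-4)^2 + (-1)^2 + (-2)^2
= 16 + 1 + 4 = 21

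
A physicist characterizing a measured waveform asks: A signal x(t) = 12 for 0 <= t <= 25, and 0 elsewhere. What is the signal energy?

Energy = integral of |x(t)|^2 dt over the signal duration
= 12^2 * 25 = 144 * 25 = 3600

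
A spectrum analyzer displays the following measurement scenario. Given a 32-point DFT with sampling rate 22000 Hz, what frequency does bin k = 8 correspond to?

The frequency of DFT bin k is: f_k = k * f_s / N
f_8 = 8 * 22000 / 32 = 5500 Hz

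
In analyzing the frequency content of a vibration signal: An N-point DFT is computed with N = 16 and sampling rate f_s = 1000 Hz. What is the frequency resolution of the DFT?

DFT frequency resolution = f_s / N
= 1000 / 16 = 125/2 Hz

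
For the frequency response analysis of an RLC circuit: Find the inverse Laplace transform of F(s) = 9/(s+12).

Standard pair: k/(s+a) <-> k*e^(-at)*u(t)
With k=9, a=12: f(t) = 9*e^(-12t)*u(t)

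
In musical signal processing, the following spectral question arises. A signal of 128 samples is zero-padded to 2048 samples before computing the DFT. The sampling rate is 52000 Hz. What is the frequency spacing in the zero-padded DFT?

Original DFT: N = 128, resolution = f_s/N = 52000/128 = 1625/4 Hz
Zero-padded DFT: N = 2048, resolution = f_s/N = 52000/2048 = 1625/64 Hz
Zero-padding interpolates the spectrum (finer frequency grid)
but does NOT improve the true spectral resolution (ability to resolve close frequencies).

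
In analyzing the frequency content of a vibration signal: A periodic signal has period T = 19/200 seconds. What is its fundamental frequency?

The fundamental frequency is the reciprocal of the period.
f = 1/T = 1/(19/200) = 200/19 Hz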